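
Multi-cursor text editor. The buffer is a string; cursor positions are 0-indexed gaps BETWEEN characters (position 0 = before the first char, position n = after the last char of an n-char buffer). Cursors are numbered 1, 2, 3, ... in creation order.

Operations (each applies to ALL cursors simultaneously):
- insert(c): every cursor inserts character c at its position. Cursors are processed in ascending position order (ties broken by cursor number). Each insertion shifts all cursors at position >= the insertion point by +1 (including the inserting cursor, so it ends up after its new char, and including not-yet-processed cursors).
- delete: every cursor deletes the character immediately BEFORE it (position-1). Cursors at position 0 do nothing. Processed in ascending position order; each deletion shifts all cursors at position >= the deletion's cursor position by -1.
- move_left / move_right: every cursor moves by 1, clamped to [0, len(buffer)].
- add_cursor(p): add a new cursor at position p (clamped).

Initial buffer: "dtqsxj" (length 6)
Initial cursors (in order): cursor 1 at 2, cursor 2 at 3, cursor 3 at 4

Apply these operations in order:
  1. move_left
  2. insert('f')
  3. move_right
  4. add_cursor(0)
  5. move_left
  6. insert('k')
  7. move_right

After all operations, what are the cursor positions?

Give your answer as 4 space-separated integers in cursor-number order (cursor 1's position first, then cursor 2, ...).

After op 1 (move_left): buffer="dtqsxj" (len 6), cursors c1@1 c2@2 c3@3, authorship ......
After op 2 (insert('f')): buffer="dftfqfsxj" (len 9), cursors c1@2 c2@4 c3@6, authorship .1.2.3...
After op 3 (move_right): buffer="dftfqfsxj" (len 9), cursors c1@3 c2@5 c3@7, authorship .1.2.3...
After op 4 (add_cursor(0)): buffer="dftfqfsxj" (len 9), cursors c4@0 c1@3 c2@5 c3@7, authorship .1.2.3...
After op 5 (move_left): buffer="dftfqfsxj" (len 9), cursors c4@0 c1@2 c2@4 c3@6, authorship .1.2.3...
After op 6 (insert('k')): buffer="kdfktfkqfksxj" (len 13), cursors c4@1 c1@4 c2@7 c3@10, authorship 4.11.22.33...
After op 7 (move_right): buffer="kdfktfkqfksxj" (len 13), cursors c4@2 c1@5 c2@8 c3@11, authorship 4.11.22.33...

Answer: 5 8 11 2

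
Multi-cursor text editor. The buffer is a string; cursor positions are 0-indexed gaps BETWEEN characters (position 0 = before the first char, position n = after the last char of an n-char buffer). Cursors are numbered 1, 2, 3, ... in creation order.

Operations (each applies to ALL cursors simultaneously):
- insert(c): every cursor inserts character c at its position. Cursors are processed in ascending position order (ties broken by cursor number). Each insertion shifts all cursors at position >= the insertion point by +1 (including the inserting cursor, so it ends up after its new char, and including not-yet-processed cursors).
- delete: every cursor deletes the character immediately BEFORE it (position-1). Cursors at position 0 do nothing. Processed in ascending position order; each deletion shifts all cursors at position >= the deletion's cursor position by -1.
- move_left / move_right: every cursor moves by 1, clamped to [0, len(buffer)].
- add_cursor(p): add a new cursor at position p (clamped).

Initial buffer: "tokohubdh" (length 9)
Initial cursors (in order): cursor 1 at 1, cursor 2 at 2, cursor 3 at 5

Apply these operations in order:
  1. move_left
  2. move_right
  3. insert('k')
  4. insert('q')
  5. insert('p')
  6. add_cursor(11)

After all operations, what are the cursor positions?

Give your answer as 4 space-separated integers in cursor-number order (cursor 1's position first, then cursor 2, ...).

Answer: 4 8 14 11

Derivation:
After op 1 (move_left): buffer="tokohubdh" (len 9), cursors c1@0 c2@1 c3@4, authorship .........
After op 2 (move_right): buffer="tokohubdh" (len 9), cursors c1@1 c2@2 c3@5, authorship .........
After op 3 (insert('k')): buffer="tkokkohkubdh" (len 12), cursors c1@2 c2@4 c3@8, authorship .1.2...3....
After op 4 (insert('q')): buffer="tkqokqkohkqubdh" (len 15), cursors c1@3 c2@6 c3@11, authorship .11.22...33....
After op 5 (insert('p')): buffer="tkqpokqpkohkqpubdh" (len 18), cursors c1@4 c2@8 c3@14, authorship .111.222...333....
After op 6 (add_cursor(11)): buffer="tkqpokqpkohkqpubdh" (len 18), cursors c1@4 c2@8 c4@11 c3@14, authorship .111.222...333....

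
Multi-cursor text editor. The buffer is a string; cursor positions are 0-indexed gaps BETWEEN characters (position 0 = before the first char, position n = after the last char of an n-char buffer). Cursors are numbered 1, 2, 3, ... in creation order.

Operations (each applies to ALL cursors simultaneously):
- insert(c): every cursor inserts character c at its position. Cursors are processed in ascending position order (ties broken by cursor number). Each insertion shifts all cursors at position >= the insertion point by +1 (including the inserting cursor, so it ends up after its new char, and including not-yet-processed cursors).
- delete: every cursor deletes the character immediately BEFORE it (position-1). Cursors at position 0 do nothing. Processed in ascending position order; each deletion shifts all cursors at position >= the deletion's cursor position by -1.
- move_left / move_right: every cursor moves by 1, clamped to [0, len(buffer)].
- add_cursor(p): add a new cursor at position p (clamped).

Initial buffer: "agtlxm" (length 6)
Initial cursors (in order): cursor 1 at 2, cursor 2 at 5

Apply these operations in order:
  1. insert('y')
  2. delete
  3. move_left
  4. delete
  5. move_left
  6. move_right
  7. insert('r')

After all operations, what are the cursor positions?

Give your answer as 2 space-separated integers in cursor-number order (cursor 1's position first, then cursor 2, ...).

Answer: 2 4

Derivation:
After op 1 (insert('y')): buffer="agytlxym" (len 8), cursors c1@3 c2@7, authorship ..1...2.
After op 2 (delete): buffer="agtlxm" (len 6), cursors c1@2 c2@5, authorship ......
After op 3 (move_left): buffer="agtlxm" (len 6), cursors c1@1 c2@4, authorship ......
After op 4 (delete): buffer="gtxm" (len 4), cursors c1@0 c2@2, authorship ....
After op 5 (move_left): buffer="gtxm" (len 4), cursors c1@0 c2@1, authorship ....
After op 6 (move_right): buffer="gtxm" (len 4), cursors c1@1 c2@2, authorship ....
After op 7 (insert('r')): buffer="grtrxm" (len 6), cursors c1@2 c2@4, authorship .1.2..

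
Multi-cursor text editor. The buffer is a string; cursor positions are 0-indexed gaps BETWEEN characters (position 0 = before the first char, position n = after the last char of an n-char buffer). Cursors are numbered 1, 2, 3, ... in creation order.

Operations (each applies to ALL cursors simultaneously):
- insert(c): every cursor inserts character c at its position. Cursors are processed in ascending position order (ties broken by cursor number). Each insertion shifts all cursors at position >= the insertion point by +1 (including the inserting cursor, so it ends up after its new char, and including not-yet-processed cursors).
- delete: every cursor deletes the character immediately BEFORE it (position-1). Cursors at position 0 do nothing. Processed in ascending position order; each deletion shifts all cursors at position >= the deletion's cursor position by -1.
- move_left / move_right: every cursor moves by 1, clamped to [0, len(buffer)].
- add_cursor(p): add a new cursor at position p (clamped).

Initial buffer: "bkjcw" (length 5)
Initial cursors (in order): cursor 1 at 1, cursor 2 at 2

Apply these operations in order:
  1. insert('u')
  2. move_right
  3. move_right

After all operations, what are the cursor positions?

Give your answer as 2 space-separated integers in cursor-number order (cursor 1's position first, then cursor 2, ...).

After op 1 (insert('u')): buffer="bukujcw" (len 7), cursors c1@2 c2@4, authorship .1.2...
After op 2 (move_right): buffer="bukujcw" (len 7), cursors c1@3 c2@5, authorship .1.2...
After op 3 (move_right): buffer="bukujcw" (len 7), cursors c1@4 c2@6, authorship .1.2...

Answer: 4 6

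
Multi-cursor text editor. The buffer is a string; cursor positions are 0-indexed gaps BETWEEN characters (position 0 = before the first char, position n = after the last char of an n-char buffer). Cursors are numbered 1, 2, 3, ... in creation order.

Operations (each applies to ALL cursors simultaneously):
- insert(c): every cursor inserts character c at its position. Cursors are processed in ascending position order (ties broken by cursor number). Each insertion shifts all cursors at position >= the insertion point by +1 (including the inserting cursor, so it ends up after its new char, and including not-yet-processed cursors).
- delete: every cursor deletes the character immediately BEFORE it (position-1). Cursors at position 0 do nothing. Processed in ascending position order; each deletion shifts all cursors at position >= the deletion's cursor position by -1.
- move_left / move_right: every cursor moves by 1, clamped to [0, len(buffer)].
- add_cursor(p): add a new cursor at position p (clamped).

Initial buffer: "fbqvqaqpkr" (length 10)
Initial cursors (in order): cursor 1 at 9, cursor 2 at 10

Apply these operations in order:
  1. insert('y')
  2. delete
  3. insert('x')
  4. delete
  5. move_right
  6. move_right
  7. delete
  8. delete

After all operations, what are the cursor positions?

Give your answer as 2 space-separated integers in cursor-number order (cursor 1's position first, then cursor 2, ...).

After op 1 (insert('y')): buffer="fbqvqaqpkyry" (len 12), cursors c1@10 c2@12, authorship .........1.2
After op 2 (delete): buffer="fbqvqaqpkr" (len 10), cursors c1@9 c2@10, authorship ..........
After op 3 (insert('x')): buffer="fbqvqaqpkxrx" (len 12), cursors c1@10 c2@12, authorship .........1.2
After op 4 (delete): buffer="fbqvqaqpkr" (len 10), cursors c1@9 c2@10, authorship ..........
After op 5 (move_right): buffer="fbqvqaqpkr" (len 10), cursors c1@10 c2@10, authorship ..........
After op 6 (move_right): buffer="fbqvqaqpkr" (len 10), cursors c1@10 c2@10, authorship ..........
After op 7 (delete): buffer="fbqvqaqp" (len 8), cursors c1@8 c2@8, authorship ........
After op 8 (delete): buffer="fbqvqa" (len 6), cursors c1@6 c2@6, authorship ......

Answer: 6 6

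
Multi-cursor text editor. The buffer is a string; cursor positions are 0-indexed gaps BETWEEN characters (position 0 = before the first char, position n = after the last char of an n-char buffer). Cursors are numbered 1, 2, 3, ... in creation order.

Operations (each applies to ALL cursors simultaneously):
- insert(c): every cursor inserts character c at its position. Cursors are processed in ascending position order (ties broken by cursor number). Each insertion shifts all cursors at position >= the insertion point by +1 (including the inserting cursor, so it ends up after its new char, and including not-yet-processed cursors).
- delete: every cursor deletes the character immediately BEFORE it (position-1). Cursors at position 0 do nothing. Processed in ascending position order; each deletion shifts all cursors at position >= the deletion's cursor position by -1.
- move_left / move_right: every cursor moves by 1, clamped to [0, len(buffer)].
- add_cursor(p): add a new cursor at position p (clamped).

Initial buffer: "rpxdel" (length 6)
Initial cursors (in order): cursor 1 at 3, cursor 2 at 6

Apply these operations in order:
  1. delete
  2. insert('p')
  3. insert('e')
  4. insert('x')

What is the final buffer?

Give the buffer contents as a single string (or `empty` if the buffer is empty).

Answer: rppexdepex

Derivation:
After op 1 (delete): buffer="rpde" (len 4), cursors c1@2 c2@4, authorship ....
After op 2 (insert('p')): buffer="rppdep" (len 6), cursors c1@3 c2@6, authorship ..1..2
After op 3 (insert('e')): buffer="rppedepe" (len 8), cursors c1@4 c2@8, authorship ..11..22
After op 4 (insert('x')): buffer="rppexdepex" (len 10), cursors c1@5 c2@10, authorship ..111..222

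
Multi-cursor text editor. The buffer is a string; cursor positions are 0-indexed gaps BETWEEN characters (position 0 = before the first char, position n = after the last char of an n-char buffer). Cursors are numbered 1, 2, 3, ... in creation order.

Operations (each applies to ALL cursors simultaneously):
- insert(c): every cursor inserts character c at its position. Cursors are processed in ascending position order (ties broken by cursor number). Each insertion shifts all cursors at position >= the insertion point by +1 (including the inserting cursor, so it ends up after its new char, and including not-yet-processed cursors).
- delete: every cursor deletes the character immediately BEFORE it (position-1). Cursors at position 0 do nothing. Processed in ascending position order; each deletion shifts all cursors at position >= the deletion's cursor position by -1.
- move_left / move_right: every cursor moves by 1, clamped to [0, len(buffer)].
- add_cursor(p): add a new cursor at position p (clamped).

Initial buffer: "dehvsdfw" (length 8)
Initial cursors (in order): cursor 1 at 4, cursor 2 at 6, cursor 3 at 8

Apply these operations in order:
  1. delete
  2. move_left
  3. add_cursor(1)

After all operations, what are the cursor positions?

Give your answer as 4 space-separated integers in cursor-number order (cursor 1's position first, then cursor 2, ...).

Answer: 2 3 4 1

Derivation:
After op 1 (delete): buffer="dehsf" (len 5), cursors c1@3 c2@4 c3@5, authorship .....
After op 2 (move_left): buffer="dehsf" (len 5), cursors c1@2 c2@3 c3@4, authorship .....
After op 3 (add_cursor(1)): buffer="dehsf" (len 5), cursors c4@1 c1@2 c2@3 c3@4, authorship .....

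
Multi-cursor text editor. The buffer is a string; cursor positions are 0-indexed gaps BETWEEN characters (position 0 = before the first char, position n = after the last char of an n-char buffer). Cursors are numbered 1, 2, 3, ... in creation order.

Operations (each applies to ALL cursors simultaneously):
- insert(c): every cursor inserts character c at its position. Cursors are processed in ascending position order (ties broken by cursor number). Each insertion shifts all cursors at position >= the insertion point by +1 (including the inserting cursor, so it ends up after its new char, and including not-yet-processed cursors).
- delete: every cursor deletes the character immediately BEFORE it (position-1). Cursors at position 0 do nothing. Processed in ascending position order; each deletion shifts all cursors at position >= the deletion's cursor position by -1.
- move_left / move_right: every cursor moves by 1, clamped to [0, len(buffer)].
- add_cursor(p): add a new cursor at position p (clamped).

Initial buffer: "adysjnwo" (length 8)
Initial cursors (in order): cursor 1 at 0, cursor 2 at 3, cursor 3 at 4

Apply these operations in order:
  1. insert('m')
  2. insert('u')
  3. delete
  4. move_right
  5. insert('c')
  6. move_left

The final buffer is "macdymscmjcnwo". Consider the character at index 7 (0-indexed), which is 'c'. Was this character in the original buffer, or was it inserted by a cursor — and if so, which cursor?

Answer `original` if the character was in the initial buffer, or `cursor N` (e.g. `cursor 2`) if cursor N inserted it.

Answer: cursor 2

Derivation:
After op 1 (insert('m')): buffer="madymsmjnwo" (len 11), cursors c1@1 c2@5 c3@7, authorship 1...2.3....
After op 2 (insert('u')): buffer="muadymusmujnwo" (len 14), cursors c1@2 c2@7 c3@10, authorship 11...22.33....
After op 3 (delete): buffer="madymsmjnwo" (len 11), cursors c1@1 c2@5 c3@7, authorship 1...2.3....
After op 4 (move_right): buffer="madymsmjnwo" (len 11), cursors c1@2 c2@6 c3@8, authorship 1...2.3....
After op 5 (insert('c')): buffer="macdymscmjcnwo" (len 14), cursors c1@3 c2@8 c3@11, authorship 1.1..2.23.3...
After op 6 (move_left): buffer="macdymscmjcnwo" (len 14), cursors c1@2 c2@7 c3@10, authorship 1.1..2.23.3...
Authorship (.=original, N=cursor N): 1 . 1 . . 2 . 2 3 . 3 . . .
Index 7: author = 2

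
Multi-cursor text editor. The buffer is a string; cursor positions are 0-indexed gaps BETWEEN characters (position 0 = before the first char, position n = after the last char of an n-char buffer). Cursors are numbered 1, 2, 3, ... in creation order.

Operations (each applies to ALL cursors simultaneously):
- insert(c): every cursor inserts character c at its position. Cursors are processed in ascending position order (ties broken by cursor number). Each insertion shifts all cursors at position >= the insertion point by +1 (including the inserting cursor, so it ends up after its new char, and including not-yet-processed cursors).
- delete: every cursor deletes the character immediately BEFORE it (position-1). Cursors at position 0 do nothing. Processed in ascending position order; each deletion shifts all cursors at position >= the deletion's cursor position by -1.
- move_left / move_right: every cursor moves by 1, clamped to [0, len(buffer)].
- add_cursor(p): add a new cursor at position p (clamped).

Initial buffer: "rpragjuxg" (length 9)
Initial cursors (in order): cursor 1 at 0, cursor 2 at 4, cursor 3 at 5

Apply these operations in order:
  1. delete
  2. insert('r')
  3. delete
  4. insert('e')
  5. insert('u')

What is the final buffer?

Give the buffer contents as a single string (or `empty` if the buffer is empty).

After op 1 (delete): buffer="rprjuxg" (len 7), cursors c1@0 c2@3 c3@3, authorship .......
After op 2 (insert('r')): buffer="rrprrrjuxg" (len 10), cursors c1@1 c2@6 c3@6, authorship 1...23....
After op 3 (delete): buffer="rprjuxg" (len 7), cursors c1@0 c2@3 c3@3, authorship .......
After op 4 (insert('e')): buffer="erpreejuxg" (len 10), cursors c1@1 c2@6 c3@6, authorship 1...23....
After op 5 (insert('u')): buffer="eurpreeuujuxg" (len 13), cursors c1@2 c2@9 c3@9, authorship 11...2323....

Answer: eurpreeuujuxg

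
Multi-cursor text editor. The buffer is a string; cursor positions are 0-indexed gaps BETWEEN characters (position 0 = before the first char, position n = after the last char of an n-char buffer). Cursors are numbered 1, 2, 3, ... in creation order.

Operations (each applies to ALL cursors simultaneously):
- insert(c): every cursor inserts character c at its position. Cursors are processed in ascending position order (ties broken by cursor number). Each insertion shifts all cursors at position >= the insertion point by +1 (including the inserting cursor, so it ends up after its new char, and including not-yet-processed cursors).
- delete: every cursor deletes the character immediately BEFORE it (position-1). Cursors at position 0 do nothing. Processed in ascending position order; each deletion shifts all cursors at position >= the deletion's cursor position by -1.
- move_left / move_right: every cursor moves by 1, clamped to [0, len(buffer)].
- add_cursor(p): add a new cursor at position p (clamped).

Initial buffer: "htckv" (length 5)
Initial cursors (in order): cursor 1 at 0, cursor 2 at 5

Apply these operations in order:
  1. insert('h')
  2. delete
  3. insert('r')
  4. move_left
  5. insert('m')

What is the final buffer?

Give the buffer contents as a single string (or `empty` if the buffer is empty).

Answer: mrhtckvmr

Derivation:
After op 1 (insert('h')): buffer="hhtckvh" (len 7), cursors c1@1 c2@7, authorship 1.....2
After op 2 (delete): buffer="htckv" (len 5), cursors c1@0 c2@5, authorship .....
After op 3 (insert('r')): buffer="rhtckvr" (len 7), cursors c1@1 c2@7, authorship 1.....2
After op 4 (move_left): buffer="rhtckvr" (len 7), cursors c1@0 c2@6, authorship 1.....2
After op 5 (insert('m')): buffer="mrhtckvmr" (len 9), cursors c1@1 c2@8, authorship 11.....22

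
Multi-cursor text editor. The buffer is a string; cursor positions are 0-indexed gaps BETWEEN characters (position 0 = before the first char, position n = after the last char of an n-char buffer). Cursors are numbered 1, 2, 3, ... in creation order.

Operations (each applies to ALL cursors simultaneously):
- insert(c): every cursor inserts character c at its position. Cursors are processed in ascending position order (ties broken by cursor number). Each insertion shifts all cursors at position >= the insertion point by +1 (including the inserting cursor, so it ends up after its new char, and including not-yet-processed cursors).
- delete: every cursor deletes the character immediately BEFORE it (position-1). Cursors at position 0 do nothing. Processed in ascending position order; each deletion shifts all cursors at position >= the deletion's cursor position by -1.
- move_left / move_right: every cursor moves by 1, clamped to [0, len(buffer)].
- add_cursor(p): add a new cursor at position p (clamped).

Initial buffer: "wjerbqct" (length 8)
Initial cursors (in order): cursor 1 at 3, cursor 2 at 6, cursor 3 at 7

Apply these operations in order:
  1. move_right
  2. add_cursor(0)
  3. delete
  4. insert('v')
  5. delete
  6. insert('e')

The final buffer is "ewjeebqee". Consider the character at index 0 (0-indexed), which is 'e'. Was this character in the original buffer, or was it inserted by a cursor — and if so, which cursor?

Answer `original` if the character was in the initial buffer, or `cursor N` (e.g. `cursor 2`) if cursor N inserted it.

After op 1 (move_right): buffer="wjerbqct" (len 8), cursors c1@4 c2@7 c3@8, authorship ........
After op 2 (add_cursor(0)): buffer="wjerbqct" (len 8), cursors c4@0 c1@4 c2@7 c3@8, authorship ........
After op 3 (delete): buffer="wjebq" (len 5), cursors c4@0 c1@3 c2@5 c3@5, authorship .....
After op 4 (insert('v')): buffer="vwjevbqvv" (len 9), cursors c4@1 c1@5 c2@9 c3@9, authorship 4...1..23
After op 5 (delete): buffer="wjebq" (len 5), cursors c4@0 c1@3 c2@5 c3@5, authorship .....
After op 6 (insert('e')): buffer="ewjeebqee" (len 9), cursors c4@1 c1@5 c2@9 c3@9, authorship 4...1..23
Authorship (.=original, N=cursor N): 4 . . . 1 . . 2 3
Index 0: author = 4

Answer: cursor 4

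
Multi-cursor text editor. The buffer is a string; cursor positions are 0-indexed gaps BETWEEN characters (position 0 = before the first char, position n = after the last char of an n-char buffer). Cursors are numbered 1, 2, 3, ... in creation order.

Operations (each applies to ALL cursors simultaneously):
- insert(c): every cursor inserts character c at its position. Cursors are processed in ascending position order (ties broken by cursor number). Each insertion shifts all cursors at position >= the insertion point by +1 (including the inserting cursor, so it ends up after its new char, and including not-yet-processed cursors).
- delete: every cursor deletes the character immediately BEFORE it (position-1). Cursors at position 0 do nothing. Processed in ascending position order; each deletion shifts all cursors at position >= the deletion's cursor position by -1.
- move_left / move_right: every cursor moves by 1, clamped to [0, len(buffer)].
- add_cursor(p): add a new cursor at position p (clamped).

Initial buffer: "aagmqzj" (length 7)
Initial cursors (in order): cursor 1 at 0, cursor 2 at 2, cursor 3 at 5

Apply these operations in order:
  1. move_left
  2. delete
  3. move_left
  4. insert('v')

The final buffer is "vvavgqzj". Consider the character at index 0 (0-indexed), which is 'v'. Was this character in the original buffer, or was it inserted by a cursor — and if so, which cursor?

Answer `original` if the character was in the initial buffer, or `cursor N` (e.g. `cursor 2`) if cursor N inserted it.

Answer: cursor 1

Derivation:
After op 1 (move_left): buffer="aagmqzj" (len 7), cursors c1@0 c2@1 c3@4, authorship .......
After op 2 (delete): buffer="agqzj" (len 5), cursors c1@0 c2@0 c3@2, authorship .....
After op 3 (move_left): buffer="agqzj" (len 5), cursors c1@0 c2@0 c3@1, authorship .....
After op 4 (insert('v')): buffer="vvavgqzj" (len 8), cursors c1@2 c2@2 c3@4, authorship 12.3....
Authorship (.=original, N=cursor N): 1 2 . 3 . . . .
Index 0: author = 1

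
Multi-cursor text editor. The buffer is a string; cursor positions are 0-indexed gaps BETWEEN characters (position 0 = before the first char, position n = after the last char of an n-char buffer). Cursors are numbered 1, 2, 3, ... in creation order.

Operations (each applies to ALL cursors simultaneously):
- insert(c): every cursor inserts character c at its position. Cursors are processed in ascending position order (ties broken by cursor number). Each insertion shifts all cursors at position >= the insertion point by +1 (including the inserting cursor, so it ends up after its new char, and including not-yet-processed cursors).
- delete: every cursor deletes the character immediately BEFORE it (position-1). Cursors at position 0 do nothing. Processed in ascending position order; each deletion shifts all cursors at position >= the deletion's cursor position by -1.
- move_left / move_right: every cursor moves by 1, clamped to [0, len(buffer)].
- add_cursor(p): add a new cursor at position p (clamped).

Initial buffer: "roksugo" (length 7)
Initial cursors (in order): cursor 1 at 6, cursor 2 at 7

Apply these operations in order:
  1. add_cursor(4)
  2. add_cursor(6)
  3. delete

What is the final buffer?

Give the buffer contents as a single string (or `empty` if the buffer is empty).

Answer: rok

Derivation:
After op 1 (add_cursor(4)): buffer="roksugo" (len 7), cursors c3@4 c1@6 c2@7, authorship .......
After op 2 (add_cursor(6)): buffer="roksugo" (len 7), cursors c3@4 c1@6 c4@6 c2@7, authorship .......
After op 3 (delete): buffer="rok" (len 3), cursors c1@3 c2@3 c3@3 c4@3, authorship ...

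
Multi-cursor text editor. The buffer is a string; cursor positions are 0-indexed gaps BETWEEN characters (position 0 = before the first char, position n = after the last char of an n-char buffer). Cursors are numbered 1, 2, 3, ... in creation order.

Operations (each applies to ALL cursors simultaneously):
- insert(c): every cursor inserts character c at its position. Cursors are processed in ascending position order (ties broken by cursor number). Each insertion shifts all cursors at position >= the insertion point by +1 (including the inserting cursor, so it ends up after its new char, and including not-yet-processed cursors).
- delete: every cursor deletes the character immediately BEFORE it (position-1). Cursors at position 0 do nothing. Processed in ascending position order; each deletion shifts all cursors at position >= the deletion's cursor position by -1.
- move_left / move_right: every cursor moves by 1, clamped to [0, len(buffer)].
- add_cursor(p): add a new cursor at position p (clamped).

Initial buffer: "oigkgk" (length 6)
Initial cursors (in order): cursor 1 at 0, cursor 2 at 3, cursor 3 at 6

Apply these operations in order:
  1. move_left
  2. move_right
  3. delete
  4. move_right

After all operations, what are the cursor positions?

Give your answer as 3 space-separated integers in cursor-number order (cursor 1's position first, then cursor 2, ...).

After op 1 (move_left): buffer="oigkgk" (len 6), cursors c1@0 c2@2 c3@5, authorship ......
After op 2 (move_right): buffer="oigkgk" (len 6), cursors c1@1 c2@3 c3@6, authorship ......
After op 3 (delete): buffer="ikg" (len 3), cursors c1@0 c2@1 c3@3, authorship ...
After op 4 (move_right): buffer="ikg" (len 3), cursors c1@1 c2@2 c3@3, authorship ...

Answer: 1 2 3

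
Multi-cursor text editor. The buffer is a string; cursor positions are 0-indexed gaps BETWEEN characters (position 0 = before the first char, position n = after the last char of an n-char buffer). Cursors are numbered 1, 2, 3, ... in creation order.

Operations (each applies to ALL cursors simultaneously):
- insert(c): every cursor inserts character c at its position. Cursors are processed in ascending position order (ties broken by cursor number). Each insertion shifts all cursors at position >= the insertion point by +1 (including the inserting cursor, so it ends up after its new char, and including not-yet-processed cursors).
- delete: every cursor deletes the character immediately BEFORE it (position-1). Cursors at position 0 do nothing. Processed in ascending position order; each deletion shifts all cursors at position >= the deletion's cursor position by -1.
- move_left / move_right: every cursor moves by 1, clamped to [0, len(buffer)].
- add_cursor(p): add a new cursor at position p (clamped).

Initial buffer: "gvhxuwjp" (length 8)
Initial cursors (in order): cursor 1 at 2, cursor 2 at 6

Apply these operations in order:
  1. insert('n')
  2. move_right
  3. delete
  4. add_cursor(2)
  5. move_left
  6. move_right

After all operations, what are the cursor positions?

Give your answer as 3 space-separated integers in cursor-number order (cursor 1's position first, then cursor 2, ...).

Answer: 3 7 2

Derivation:
After op 1 (insert('n')): buffer="gvnhxuwnjp" (len 10), cursors c1@3 c2@8, authorship ..1....2..
After op 2 (move_right): buffer="gvnhxuwnjp" (len 10), cursors c1@4 c2@9, authorship ..1....2..
After op 3 (delete): buffer="gvnxuwnp" (len 8), cursors c1@3 c2@7, authorship ..1...2.
After op 4 (add_cursor(2)): buffer="gvnxuwnp" (len 8), cursors c3@2 c1@3 c2@7, authorship ..1...2.
After op 5 (move_left): buffer="gvnxuwnp" (len 8), cursors c3@1 c1@2 c2@6, authorship ..1...2.
After op 6 (move_right): buffer="gvnxuwnp" (len 8), cursors c3@2 c1@3 c2@7, authorship ..1...2.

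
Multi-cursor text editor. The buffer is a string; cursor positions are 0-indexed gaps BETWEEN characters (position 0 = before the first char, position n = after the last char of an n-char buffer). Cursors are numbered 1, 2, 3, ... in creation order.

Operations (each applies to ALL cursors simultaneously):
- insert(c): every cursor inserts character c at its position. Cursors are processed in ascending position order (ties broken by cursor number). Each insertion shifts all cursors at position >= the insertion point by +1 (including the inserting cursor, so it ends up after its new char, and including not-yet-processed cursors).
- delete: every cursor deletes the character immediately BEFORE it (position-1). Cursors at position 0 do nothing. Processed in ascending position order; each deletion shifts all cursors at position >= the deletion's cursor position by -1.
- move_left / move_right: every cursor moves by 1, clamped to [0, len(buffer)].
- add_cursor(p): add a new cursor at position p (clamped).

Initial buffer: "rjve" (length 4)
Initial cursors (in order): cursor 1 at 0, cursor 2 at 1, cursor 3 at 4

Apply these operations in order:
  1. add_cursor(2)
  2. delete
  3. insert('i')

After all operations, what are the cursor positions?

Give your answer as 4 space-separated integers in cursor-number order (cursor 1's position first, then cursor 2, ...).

After op 1 (add_cursor(2)): buffer="rjve" (len 4), cursors c1@0 c2@1 c4@2 c3@4, authorship ....
After op 2 (delete): buffer="v" (len 1), cursors c1@0 c2@0 c4@0 c3@1, authorship .
After op 3 (insert('i')): buffer="iiivi" (len 5), cursors c1@3 c2@3 c4@3 c3@5, authorship 124.3

Answer: 3 3 5 3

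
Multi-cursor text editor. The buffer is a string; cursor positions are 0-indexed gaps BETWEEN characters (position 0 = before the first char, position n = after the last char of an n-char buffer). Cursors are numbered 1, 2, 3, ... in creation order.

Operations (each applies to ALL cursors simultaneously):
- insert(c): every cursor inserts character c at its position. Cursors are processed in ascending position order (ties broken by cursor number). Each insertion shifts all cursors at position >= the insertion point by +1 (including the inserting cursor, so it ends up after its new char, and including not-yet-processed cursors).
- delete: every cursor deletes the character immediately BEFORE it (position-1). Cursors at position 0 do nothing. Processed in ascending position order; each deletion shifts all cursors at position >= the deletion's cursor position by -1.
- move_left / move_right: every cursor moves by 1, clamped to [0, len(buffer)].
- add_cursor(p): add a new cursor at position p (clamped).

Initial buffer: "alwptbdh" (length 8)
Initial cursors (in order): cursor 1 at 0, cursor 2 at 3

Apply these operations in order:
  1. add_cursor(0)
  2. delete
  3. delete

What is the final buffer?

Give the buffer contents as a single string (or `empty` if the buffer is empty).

Answer: aptbdh

Derivation:
After op 1 (add_cursor(0)): buffer="alwptbdh" (len 8), cursors c1@0 c3@0 c2@3, authorship ........
After op 2 (delete): buffer="alptbdh" (len 7), cursors c1@0 c3@0 c2@2, authorship .......
After op 3 (delete): buffer="aptbdh" (len 6), cursors c1@0 c3@0 c2@1, authorship ......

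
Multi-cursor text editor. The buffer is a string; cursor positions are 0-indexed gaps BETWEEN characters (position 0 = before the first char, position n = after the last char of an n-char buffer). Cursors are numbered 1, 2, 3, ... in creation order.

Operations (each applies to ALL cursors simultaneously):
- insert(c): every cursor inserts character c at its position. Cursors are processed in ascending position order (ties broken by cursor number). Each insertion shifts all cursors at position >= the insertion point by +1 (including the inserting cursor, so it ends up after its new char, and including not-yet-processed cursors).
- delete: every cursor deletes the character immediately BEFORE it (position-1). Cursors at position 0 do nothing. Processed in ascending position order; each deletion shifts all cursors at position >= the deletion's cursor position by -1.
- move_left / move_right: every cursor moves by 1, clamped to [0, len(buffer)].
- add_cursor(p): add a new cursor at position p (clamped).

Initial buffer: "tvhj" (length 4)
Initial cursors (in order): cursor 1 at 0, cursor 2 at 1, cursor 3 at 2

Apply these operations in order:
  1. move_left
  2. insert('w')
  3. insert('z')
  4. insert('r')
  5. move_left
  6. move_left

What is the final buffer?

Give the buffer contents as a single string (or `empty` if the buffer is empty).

Answer: wwzzrrtwzrvhj

Derivation:
After op 1 (move_left): buffer="tvhj" (len 4), cursors c1@0 c2@0 c3@1, authorship ....
After op 2 (insert('w')): buffer="wwtwvhj" (len 7), cursors c1@2 c2@2 c3@4, authorship 12.3...
After op 3 (insert('z')): buffer="wwzztwzvhj" (len 10), cursors c1@4 c2@4 c3@7, authorship 1212.33...
After op 4 (insert('r')): buffer="wwzzrrtwzrvhj" (len 13), cursors c1@6 c2@6 c3@10, authorship 121212.333...
After op 5 (move_left): buffer="wwzzrrtwzrvhj" (len 13), cursors c1@5 c2@5 c3@9, authorship 121212.333...
After op 6 (move_left): buffer="wwzzrrtwzrvhj" (len 13), cursors c1@4 c2@4 c3@8, authorship 121212.333...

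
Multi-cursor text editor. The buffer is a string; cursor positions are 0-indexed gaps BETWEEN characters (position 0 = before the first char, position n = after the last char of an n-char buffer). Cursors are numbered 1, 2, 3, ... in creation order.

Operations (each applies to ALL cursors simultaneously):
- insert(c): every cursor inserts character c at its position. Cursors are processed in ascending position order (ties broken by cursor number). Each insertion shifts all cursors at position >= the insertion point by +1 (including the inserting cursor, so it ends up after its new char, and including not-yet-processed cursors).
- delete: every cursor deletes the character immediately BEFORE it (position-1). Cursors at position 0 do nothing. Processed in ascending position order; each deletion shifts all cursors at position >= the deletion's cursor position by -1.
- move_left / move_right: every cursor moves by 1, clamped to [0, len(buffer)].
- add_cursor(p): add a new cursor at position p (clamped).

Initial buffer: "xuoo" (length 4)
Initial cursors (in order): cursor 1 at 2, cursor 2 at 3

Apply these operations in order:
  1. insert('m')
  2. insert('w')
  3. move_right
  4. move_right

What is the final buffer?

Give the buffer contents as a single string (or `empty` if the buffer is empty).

After op 1 (insert('m')): buffer="xumomo" (len 6), cursors c1@3 c2@5, authorship ..1.2.
After op 2 (insert('w')): buffer="xumwomwo" (len 8), cursors c1@4 c2@7, authorship ..11.22.
After op 3 (move_right): buffer="xumwomwo" (len 8), cursors c1@5 c2@8, authorship ..11.22.
After op 4 (move_right): buffer="xumwomwo" (len 8), cursors c1@6 c2@8, authorship ..11.22.

Answer: xumwomwo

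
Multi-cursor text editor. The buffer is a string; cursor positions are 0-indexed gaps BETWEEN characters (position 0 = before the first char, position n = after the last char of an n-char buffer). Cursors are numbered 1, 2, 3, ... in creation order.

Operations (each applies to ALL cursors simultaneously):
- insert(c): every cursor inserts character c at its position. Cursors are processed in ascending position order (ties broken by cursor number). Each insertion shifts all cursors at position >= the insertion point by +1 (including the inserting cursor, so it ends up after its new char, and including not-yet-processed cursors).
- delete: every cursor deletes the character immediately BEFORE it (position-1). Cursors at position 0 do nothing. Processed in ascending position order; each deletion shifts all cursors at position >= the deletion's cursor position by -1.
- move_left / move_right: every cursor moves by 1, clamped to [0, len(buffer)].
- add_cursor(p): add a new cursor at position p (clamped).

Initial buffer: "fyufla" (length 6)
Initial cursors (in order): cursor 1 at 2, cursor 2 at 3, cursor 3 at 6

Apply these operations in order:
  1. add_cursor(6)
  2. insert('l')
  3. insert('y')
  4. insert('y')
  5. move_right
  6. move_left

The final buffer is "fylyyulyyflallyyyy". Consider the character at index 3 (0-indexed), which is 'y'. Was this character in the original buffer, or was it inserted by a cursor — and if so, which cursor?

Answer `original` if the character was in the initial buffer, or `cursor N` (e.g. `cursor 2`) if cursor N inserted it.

After op 1 (add_cursor(6)): buffer="fyufla" (len 6), cursors c1@2 c2@3 c3@6 c4@6, authorship ......
After op 2 (insert('l')): buffer="fylulflall" (len 10), cursors c1@3 c2@5 c3@10 c4@10, authorship ..1.2...34
After op 3 (insert('y')): buffer="fylyulyflallyy" (len 14), cursors c1@4 c2@7 c3@14 c4@14, authorship ..11.22...3434
After op 4 (insert('y')): buffer="fylyyulyyflallyyyy" (len 18), cursors c1@5 c2@9 c3@18 c4@18, authorship ..111.222...343434
After op 5 (move_right): buffer="fylyyulyyflallyyyy" (len 18), cursors c1@6 c2@10 c3@18 c4@18, authorship ..111.222...343434
After op 6 (move_left): buffer="fylyyulyyflallyyyy" (len 18), cursors c1@5 c2@9 c3@17 c4@17, authorship ..111.222...343434
Authorship (.=original, N=cursor N): . . 1 1 1 . 2 2 2 . . . 3 4 3 4 3 4
Index 3: author = 1

Answer: cursor 1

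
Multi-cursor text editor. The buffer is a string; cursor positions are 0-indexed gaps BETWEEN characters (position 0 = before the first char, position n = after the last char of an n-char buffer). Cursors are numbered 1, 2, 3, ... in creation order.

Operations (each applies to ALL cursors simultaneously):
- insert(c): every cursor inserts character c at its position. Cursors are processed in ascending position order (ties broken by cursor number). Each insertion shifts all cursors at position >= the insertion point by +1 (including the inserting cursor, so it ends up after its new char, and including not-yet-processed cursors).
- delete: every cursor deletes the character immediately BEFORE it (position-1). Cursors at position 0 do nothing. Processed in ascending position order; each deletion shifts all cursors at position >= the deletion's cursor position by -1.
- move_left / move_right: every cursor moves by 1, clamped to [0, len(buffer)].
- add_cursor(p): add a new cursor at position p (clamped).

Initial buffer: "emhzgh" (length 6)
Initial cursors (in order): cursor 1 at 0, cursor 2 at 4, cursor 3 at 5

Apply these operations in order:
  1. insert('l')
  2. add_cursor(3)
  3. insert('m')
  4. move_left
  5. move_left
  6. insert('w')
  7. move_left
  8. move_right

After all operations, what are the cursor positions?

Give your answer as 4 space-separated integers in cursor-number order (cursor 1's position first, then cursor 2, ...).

Answer: 1 10 14 5

Derivation:
After op 1 (insert('l')): buffer="lemhzlglh" (len 9), cursors c1@1 c2@6 c3@8, authorship 1....2.3.
After op 2 (add_cursor(3)): buffer="lemhzlglh" (len 9), cursors c1@1 c4@3 c2@6 c3@8, authorship 1....2.3.
After op 3 (insert('m')): buffer="lmemmhzlmglmh" (len 13), cursors c1@2 c4@5 c2@9 c3@12, authorship 11..4..22.33.
After op 4 (move_left): buffer="lmemmhzlmglmh" (len 13), cursors c1@1 c4@4 c2@8 c3@11, authorship 11..4..22.33.
After op 5 (move_left): buffer="lmemmhzlmglmh" (len 13), cursors c1@0 c4@3 c2@7 c3@10, authorship 11..4..22.33.
After op 6 (insert('w')): buffer="wlmewmmhzwlmgwlmh" (len 17), cursors c1@1 c4@5 c2@10 c3@14, authorship 111.4.4..222.333.
After op 7 (move_left): buffer="wlmewmmhzwlmgwlmh" (len 17), cursors c1@0 c4@4 c2@9 c3@13, authorship 111.4.4..222.333.
After op 8 (move_right): buffer="wlmewmmhzwlmgwlmh" (len 17), cursors c1@1 c4@5 c2@10 c3@14, authorship 111.4.4..222.333.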